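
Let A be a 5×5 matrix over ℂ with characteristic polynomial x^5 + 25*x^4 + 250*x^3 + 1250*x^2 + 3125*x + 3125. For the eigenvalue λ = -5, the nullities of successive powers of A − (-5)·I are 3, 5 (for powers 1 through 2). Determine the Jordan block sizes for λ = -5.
Block sizes for λ = -5: [2, 2, 1]

From the dimensions of kernels of powers, the number of Jordan blocks of size at least j is d_j − d_{j−1} where d_j = dim ker(N^j) (with d_0 = 0). Computing the differences gives [3, 2].
The number of blocks of size exactly k is (#blocks of size ≥ k) − (#blocks of size ≥ k + 1), so the partition is: 1 block(s) of size 1, 2 block(s) of size 2.
In nonincreasing order the block sizes are [2, 2, 1].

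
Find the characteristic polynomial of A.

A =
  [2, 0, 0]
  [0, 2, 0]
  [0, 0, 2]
x^3 - 6*x^2 + 12*x - 8

Expanding det(x·I − A) (e.g. by cofactor expansion or by noting that A is similar to its Jordan form J, which has the same characteristic polynomial as A) gives
  χ_A(x) = x^3 - 6*x^2 + 12*x - 8
which factors as (x - 2)^3. The eigenvalues (with algebraic multiplicities) are λ = 2 with multiplicity 3.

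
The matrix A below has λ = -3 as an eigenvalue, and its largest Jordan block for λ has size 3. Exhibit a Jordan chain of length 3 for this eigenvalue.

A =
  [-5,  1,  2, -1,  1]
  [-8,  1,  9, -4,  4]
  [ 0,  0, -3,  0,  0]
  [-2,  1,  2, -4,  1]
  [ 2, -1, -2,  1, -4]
A Jordan chain for λ = -3 of length 3:
v_1 = (1, 4, 0, 1, -1)ᵀ
v_2 = (2, 9, 0, 2, -2)ᵀ
v_3 = (0, 0, 1, 0, 0)ᵀ

Let N = A − (-3)·I. We want v_3 with N^3 v_3 = 0 but N^2 v_3 ≠ 0; then v_{j-1} := N · v_j for j = 3, …, 2.

Pick v_3 = (0, 0, 1, 0, 0)ᵀ.
Then v_2 = N · v_3 = (2, 9, 0, 2, -2)ᵀ.
Then v_1 = N · v_2 = (1, 4, 0, 1, -1)ᵀ.

Sanity check: (A − (-3)·I) v_1 = (0, 0, 0, 0, 0)ᵀ = 0. ✓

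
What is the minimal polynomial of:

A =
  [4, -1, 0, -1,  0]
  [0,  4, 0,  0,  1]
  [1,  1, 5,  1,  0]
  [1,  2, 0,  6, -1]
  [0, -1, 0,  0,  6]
x^2 - 10*x + 25

The characteristic polynomial is χ_A(x) = (x - 5)^5, so the eigenvalues are known. The minimal polynomial is
  m_A(x) = Π_λ (x − λ)^{k_λ}
where k_λ is the size of the *largest* Jordan block for λ (equivalently, the smallest k with (A − λI)^k v = 0 for every generalised eigenvector v of λ).

  λ = 5: largest Jordan block has size 2, contributing (x − 5)^2

So m_A(x) = (x - 5)^2 = x^2 - 10*x + 25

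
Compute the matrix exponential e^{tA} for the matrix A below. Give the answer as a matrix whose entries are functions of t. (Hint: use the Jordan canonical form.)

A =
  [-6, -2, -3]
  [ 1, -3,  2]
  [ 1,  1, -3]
e^{tA} =
  [-t^2*exp(-4*t)/2 - 2*t*exp(-4*t) + exp(-4*t), -t^2*exp(-4*t)/2 - 2*t*exp(-4*t), -t^2*exp(-4*t)/2 - 3*t*exp(-4*t)]
  [t^2*exp(-4*t)/2 + t*exp(-4*t), t^2*exp(-4*t)/2 + t*exp(-4*t) + exp(-4*t), t^2*exp(-4*t)/2 + 2*t*exp(-4*t)]
  [t*exp(-4*t), t*exp(-4*t), t*exp(-4*t) + exp(-4*t)]

Strategy: write A = P · J · P⁻¹ where J is a Jordan canonical form, so e^{tA} = P · e^{tJ} · P⁻¹, and e^{tJ} can be computed block-by-block.

A has Jordan form
J =
  [-4,  1,  0]
  [ 0, -4,  1]
  [ 0,  0, -4]
(up to reordering of blocks).

Per-block formulas:
  For a 3×3 Jordan block J_3(-4): exp(t · J_3(-4)) = e^(-4t)·(I + t·N + (t^2/2)·N^2), where N is the 3×3 nilpotent shift.

After assembling e^{tJ} and conjugating by P, we get:

e^{tA} =
  [-t^2*exp(-4*t)/2 - 2*t*exp(-4*t) + exp(-4*t), -t^2*exp(-4*t)/2 - 2*t*exp(-4*t), -t^2*exp(-4*t)/2 - 3*t*exp(-4*t)]
  [t^2*exp(-4*t)/2 + t*exp(-4*t), t^2*exp(-4*t)/2 + t*exp(-4*t) + exp(-4*t), t^2*exp(-4*t)/2 + 2*t*exp(-4*t)]
  [t*exp(-4*t), t*exp(-4*t), t*exp(-4*t) + exp(-4*t)]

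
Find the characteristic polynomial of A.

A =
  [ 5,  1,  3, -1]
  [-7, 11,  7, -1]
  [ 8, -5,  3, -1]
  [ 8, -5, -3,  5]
x^4 - 24*x^3 + 216*x^2 - 864*x + 1296

Expanding det(x·I − A) (e.g. by cofactor expansion or by noting that A is similar to its Jordan form J, which has the same characteristic polynomial as A) gives
  χ_A(x) = x^4 - 24*x^3 + 216*x^2 - 864*x + 1296
which factors as (x - 6)^4. The eigenvalues (with algebraic multiplicities) are λ = 6 with multiplicity 4.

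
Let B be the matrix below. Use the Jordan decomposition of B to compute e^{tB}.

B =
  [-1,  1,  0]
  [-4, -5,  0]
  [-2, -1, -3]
e^{tB} =
  [2*t*exp(-3*t) + exp(-3*t), t*exp(-3*t), 0]
  [-4*t*exp(-3*t), -2*t*exp(-3*t) + exp(-3*t), 0]
  [-2*t*exp(-3*t), -t*exp(-3*t), exp(-3*t)]

Strategy: write B = P · J · P⁻¹ where J is a Jordan canonical form, so e^{tB} = P · e^{tJ} · P⁻¹, and e^{tJ} can be computed block-by-block.

B has Jordan form
J =
  [-3,  1,  0]
  [ 0, -3,  0]
  [ 0,  0, -3]
(up to reordering of blocks).

Per-block formulas:
  For a 2×2 Jordan block J_2(-3): exp(t · J_2(-3)) = e^(-3t)·(I + t·N), where N is the 2×2 nilpotent shift.
  For a 1×1 block at λ = -3: exp(t · [-3]) = [e^(-3t)].

After assembling e^{tJ} and conjugating by P, we get:

e^{tB} =
  [2*t*exp(-3*t) + exp(-3*t), t*exp(-3*t), 0]
  [-4*t*exp(-3*t), -2*t*exp(-3*t) + exp(-3*t), 0]
  [-2*t*exp(-3*t), -t*exp(-3*t), exp(-3*t)]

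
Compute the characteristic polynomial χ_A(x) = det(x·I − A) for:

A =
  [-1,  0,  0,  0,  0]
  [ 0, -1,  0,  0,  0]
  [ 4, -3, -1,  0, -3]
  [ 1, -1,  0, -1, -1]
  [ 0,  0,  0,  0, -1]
x^5 + 5*x^4 + 10*x^3 + 10*x^2 + 5*x + 1

Expanding det(x·I − A) (e.g. by cofactor expansion or by noting that A is similar to its Jordan form J, which has the same characteristic polynomial as A) gives
  χ_A(x) = x^5 + 5*x^4 + 10*x^3 + 10*x^2 + 5*x + 1
which factors as (x + 1)^5. The eigenvalues (with algebraic multiplicities) are λ = -1 with multiplicity 5.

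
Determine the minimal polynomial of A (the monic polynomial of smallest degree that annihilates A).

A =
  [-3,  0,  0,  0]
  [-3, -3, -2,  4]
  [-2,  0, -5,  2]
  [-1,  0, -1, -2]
x^3 + 10*x^2 + 33*x + 36

The characteristic polynomial is χ_A(x) = (x + 3)^3*(x + 4), so the eigenvalues are known. The minimal polynomial is
  m_A(x) = Π_λ (x − λ)^{k_λ}
where k_λ is the size of the *largest* Jordan block for λ (equivalently, the smallest k with (A − λI)^k v = 0 for every generalised eigenvector v of λ).

  λ = -4: largest Jordan block has size 1, contributing (x + 4)
  λ = -3: largest Jordan block has size 2, contributing (x + 3)^2

So m_A(x) = (x + 3)^2*(x + 4) = x^3 + 10*x^2 + 33*x + 36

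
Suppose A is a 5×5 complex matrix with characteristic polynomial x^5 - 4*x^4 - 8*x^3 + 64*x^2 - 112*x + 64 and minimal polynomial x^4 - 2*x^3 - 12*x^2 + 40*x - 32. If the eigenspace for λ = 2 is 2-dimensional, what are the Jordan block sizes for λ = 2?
Block sizes for λ = 2: [3, 1]

Step 1 — from the characteristic polynomial, algebraic multiplicity of λ = 2 is 4. From dim ker(A − (2)·I) = 2, there are exactly 2 Jordan blocks for λ = 2.
Step 2 — from the minimal polynomial, the factor (x − 2)^3 tells us the largest block for λ = 2 has size 3.
Step 3 — with total size 4, 2 blocks, and largest block 3, the block sizes (in nonincreasing order) are [3, 1].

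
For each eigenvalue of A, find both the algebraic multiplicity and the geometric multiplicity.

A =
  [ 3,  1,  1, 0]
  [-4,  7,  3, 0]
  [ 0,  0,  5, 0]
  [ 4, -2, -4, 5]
λ = 5: alg = 4, geom = 2

Step 1 — factor the characteristic polynomial to read off the algebraic multiplicities:
  χ_A(x) = (x - 5)^4

Step 2 — compute geometric multiplicities via the rank-nullity identity g(λ) = n − rank(A − λI):
  rank(A − (5)·I) = 2, so dim ker(A − (5)·I) = n − 2 = 2

Summary:
  λ = 5: algebraic multiplicity = 4, geometric multiplicity = 2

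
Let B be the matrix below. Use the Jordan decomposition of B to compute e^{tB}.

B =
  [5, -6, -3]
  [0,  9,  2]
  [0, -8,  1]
e^{tB} =
  [exp(5*t), -6*t*exp(5*t), -3*t*exp(5*t)]
  [0, 4*t*exp(5*t) + exp(5*t), 2*t*exp(5*t)]
  [0, -8*t*exp(5*t), -4*t*exp(5*t) + exp(5*t)]

Strategy: write B = P · J · P⁻¹ where J is a Jordan canonical form, so e^{tB} = P · e^{tJ} · P⁻¹, and e^{tJ} can be computed block-by-block.

B has Jordan form
J =
  [5, 1, 0]
  [0, 5, 0]
  [0, 0, 5]
(up to reordering of blocks).

Per-block formulas:
  For a 1×1 block at λ = 5: exp(t · [5]) = [e^(5t)].
  For a 2×2 Jordan block J_2(5): exp(t · J_2(5)) = e^(5t)·(I + t·N), where N is the 2×2 nilpotent shift.

After assembling e^{tJ} and conjugating by P, we get:

e^{tB} =
  [exp(5*t), -6*t*exp(5*t), -3*t*exp(5*t)]
  [0, 4*t*exp(5*t) + exp(5*t), 2*t*exp(5*t)]
  [0, -8*t*exp(5*t), -4*t*exp(5*t) + exp(5*t)]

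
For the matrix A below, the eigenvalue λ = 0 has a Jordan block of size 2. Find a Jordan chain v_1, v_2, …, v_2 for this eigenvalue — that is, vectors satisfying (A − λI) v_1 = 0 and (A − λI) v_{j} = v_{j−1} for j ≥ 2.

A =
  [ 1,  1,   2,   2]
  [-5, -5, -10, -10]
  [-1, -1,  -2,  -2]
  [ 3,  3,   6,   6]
A Jordan chain for λ = 0 of length 2:
v_1 = (1, -5, -1, 3)ᵀ
v_2 = (1, 0, 0, 0)ᵀ

Let N = A − (0)·I. We want v_2 with N^2 v_2 = 0 but N^1 v_2 ≠ 0; then v_{j-1} := N · v_j for j = 2, …, 2.

Pick v_2 = (1, 0, 0, 0)ᵀ.
Then v_1 = N · v_2 = (1, -5, -1, 3)ᵀ.

Sanity check: (A − (0)·I) v_1 = (0, 0, 0, 0)ᵀ = 0. ✓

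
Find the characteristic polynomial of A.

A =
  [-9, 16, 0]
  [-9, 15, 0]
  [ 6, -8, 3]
x^3 - 9*x^2 + 27*x - 27

Expanding det(x·I − A) (e.g. by cofactor expansion or by noting that A is similar to its Jordan form J, which has the same characteristic polynomial as A) gives
  χ_A(x) = x^3 - 9*x^2 + 27*x - 27
which factors as (x - 3)^3. The eigenvalues (with algebraic multiplicities) are λ = 3 with multiplicity 3.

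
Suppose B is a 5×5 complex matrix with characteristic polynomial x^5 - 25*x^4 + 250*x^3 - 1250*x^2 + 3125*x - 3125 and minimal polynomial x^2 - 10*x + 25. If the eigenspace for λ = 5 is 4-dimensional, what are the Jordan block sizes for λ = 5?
Block sizes for λ = 5: [2, 1, 1, 1]

Step 1 — from the characteristic polynomial, algebraic multiplicity of λ = 5 is 5. From dim ker(B − (5)·I) = 4, there are exactly 4 Jordan blocks for λ = 5.
Step 2 — from the minimal polynomial, the factor (x − 5)^2 tells us the largest block for λ = 5 has size 2.
Step 3 — with total size 5, 4 blocks, and largest block 2, the block sizes (in nonincreasing order) are [2, 1, 1, 1].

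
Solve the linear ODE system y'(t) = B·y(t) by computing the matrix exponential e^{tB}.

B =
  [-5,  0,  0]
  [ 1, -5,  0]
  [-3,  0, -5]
e^{tB} =
  [exp(-5*t), 0, 0]
  [t*exp(-5*t), exp(-5*t), 0]
  [-3*t*exp(-5*t), 0, exp(-5*t)]

Strategy: write B = P · J · P⁻¹ where J is a Jordan canonical form, so e^{tB} = P · e^{tJ} · P⁻¹, and e^{tJ} can be computed block-by-block.

B has Jordan form
J =
  [-5,  1,  0]
  [ 0, -5,  0]
  [ 0,  0, -5]
(up to reordering of blocks).

Per-block formulas:
  For a 2×2 Jordan block J_2(-5): exp(t · J_2(-5)) = e^(-5t)·(I + t·N), where N is the 2×2 nilpotent shift.
  For a 1×1 block at λ = -5: exp(t · [-5]) = [e^(-5t)].

After assembling e^{tJ} and conjugating by P, we get:

e^{tB} =
  [exp(-5*t), 0, 0]
  [t*exp(-5*t), exp(-5*t), 0]
  [-3*t*exp(-5*t), 0, exp(-5*t)]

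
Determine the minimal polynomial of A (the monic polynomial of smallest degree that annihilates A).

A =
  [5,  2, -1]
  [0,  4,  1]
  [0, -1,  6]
x^3 - 15*x^2 + 75*x - 125

The characteristic polynomial is χ_A(x) = (x - 5)^3, so the eigenvalues are known. The minimal polynomial is
  m_A(x) = Π_λ (x − λ)^{k_λ}
where k_λ is the size of the *largest* Jordan block for λ (equivalently, the smallest k with (A − λI)^k v = 0 for every generalised eigenvector v of λ).

  λ = 5: largest Jordan block has size 3, contributing (x − 5)^3

So m_A(x) = (x - 5)^3 = x^3 - 15*x^2 + 75*x - 125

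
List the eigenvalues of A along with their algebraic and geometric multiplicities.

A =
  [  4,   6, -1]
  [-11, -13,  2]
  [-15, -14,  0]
λ = -3: alg = 3, geom = 1

Step 1 — factor the characteristic polynomial to read off the algebraic multiplicities:
  χ_A(x) = (x + 3)^3

Step 2 — compute geometric multiplicities via the rank-nullity identity g(λ) = n − rank(A − λI):
  rank(A − (-3)·I) = 2, so dim ker(A − (-3)·I) = n − 2 = 1

Summary:
  λ = -3: algebraic multiplicity = 3, geometric multiplicity = 1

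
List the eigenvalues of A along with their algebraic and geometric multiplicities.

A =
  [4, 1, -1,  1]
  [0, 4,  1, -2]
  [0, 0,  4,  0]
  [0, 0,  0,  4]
λ = 4: alg = 4, geom = 2

Step 1 — factor the characteristic polynomial to read off the algebraic multiplicities:
  χ_A(x) = (x - 4)^4

Step 2 — compute geometric multiplicities via the rank-nullity identity g(λ) = n − rank(A − λI):
  rank(A − (4)·I) = 2, so dim ker(A − (4)·I) = n − 2 = 2

Summary:
  λ = 4: algebraic multiplicity = 4, geometric multiplicity = 2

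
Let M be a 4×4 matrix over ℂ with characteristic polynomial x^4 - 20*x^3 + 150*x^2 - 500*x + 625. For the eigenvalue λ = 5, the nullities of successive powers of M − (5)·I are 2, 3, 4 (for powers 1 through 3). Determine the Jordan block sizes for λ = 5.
Block sizes for λ = 5: [3, 1]

From the dimensions of kernels of powers, the number of Jordan blocks of size at least j is d_j − d_{j−1} where d_j = dim ker(N^j) (with d_0 = 0). Computing the differences gives [2, 1, 1].
The number of blocks of size exactly k is (#blocks of size ≥ k) − (#blocks of size ≥ k + 1), so the partition is: 1 block(s) of size 1, 1 block(s) of size 3.
In nonincreasing order the block sizes are [3, 1].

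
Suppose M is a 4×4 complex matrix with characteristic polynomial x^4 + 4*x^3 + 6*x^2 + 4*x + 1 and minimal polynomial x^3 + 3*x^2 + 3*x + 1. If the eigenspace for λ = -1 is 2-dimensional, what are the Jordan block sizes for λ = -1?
Block sizes for λ = -1: [3, 1]

Step 1 — from the characteristic polynomial, algebraic multiplicity of λ = -1 is 4. From dim ker(M − (-1)·I) = 2, there are exactly 2 Jordan blocks for λ = -1.
Step 2 — from the minimal polynomial, the factor (x + 1)^3 tells us the largest block for λ = -1 has size 3.
Step 3 — with total size 4, 2 blocks, and largest block 3, the block sizes (in nonincreasing order) are [3, 1].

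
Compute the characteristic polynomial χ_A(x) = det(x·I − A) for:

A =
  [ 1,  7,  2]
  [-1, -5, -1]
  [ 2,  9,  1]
x^3 + 3*x^2 + 3*x + 1

Expanding det(x·I − A) (e.g. by cofactor expansion or by noting that A is similar to its Jordan form J, which has the same characteristic polynomial as A) gives
  χ_A(x) = x^3 + 3*x^2 + 3*x + 1
which factors as (x + 1)^3. The eigenvalues (with algebraic multiplicities) are λ = -1 with multiplicity 3.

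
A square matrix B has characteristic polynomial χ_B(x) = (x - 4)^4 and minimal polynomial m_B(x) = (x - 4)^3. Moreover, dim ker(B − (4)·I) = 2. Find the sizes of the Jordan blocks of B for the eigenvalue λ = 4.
Block sizes for λ = 4: [3, 1]

Step 1 — from the characteristic polynomial, algebraic multiplicity of λ = 4 is 4. From dim ker(B − (4)·I) = 2, there are exactly 2 Jordan blocks for λ = 4.
Step 2 — from the minimal polynomial, the factor (x − 4)^3 tells us the largest block for λ = 4 has size 3.
Step 3 — with total size 4, 2 blocks, and largest block 3, the block sizes (in nonincreasing order) are [3, 1].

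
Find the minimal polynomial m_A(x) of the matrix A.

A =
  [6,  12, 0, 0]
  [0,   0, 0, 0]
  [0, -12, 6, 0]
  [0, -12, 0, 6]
x^2 - 6*x

The characteristic polynomial is χ_A(x) = x*(x - 6)^3, so the eigenvalues are known. The minimal polynomial is
  m_A(x) = Π_λ (x − λ)^{k_λ}
where k_λ is the size of the *largest* Jordan block for λ (equivalently, the smallest k with (A − λI)^k v = 0 for every generalised eigenvector v of λ).

  λ = 0: largest Jordan block has size 1, contributing (x − 0)
  λ = 6: largest Jordan block has size 1, contributing (x − 6)

So m_A(x) = x*(x - 6) = x^2 - 6*x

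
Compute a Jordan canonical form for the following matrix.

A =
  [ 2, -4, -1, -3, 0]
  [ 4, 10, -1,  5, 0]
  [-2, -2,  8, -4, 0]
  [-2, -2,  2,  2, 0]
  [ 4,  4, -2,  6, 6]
J_1(4) ⊕ J_2(6) ⊕ J_1(6) ⊕ J_1(6)

The characteristic polynomial is
  det(x·I − A) = x^5 - 28*x^4 + 312*x^3 - 1728*x^2 + 4752*x - 5184 = (x - 6)^4*(x - 4)

Eigenvalues and multiplicities (the geometric multiplicity of λ is n − rank(A − λI), which equals the number of Jordan blocks for λ):
  λ = 4: algebraic multiplicity = 1, geometric multiplicity = 1
  λ = 6: algebraic multiplicity = 4, geometric multiplicity = 3

Determining the block sizes for each eigenvalue:
  λ = 4: one block (gm = 1), so the single block has size am = 1 → block sizes [1]
  λ = 6: 3 blocks summing to 4 forces exactly one block of size 2 and the rest size 1 → block sizes [2, 1, 1]

Assembling the blocks gives a Jordan form
J =
  [4, 0, 0, 0, 0]
  [0, 6, 1, 0, 0]
  [0, 0, 6, 0, 0]
  [0, 0, 0, 6, 0]
  [0, 0, 0, 0, 6]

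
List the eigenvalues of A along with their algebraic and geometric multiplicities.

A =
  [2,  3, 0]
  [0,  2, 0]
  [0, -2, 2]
λ = 2: alg = 3, geom = 2

Step 1 — factor the characteristic polynomial to read off the algebraic multiplicities:
  χ_A(x) = (x - 2)^3

Step 2 — compute geometric multiplicities via the rank-nullity identity g(λ) = n − rank(A − λI):
  rank(A − (2)·I) = 1, so dim ker(A − (2)·I) = n − 1 = 2

Summary:
  λ = 2: algebraic multiplicity = 3, geometric multiplicity = 2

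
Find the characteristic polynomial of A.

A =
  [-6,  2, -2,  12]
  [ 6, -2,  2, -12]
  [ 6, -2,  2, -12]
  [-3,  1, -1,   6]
x^4

Expanding det(x·I − A) (e.g. by cofactor expansion or by noting that A is similar to its Jordan form J, which has the same characteristic polynomial as A) gives
  χ_A(x) = x^4
which factors as x^4. The eigenvalues (with algebraic multiplicities) are λ = 0 with multiplicity 4.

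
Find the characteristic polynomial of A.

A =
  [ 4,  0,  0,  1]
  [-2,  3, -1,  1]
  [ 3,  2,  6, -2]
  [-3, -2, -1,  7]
x^4 - 20*x^3 + 150*x^2 - 500*x + 625

Expanding det(x·I − A) (e.g. by cofactor expansion or by noting that A is similar to its Jordan form J, which has the same characteristic polynomial as A) gives
  χ_A(x) = x^4 - 20*x^3 + 150*x^2 - 500*x + 625
which factors as (x - 5)^4. The eigenvalues (with algebraic multiplicities) are λ = 5 with multiplicity 4.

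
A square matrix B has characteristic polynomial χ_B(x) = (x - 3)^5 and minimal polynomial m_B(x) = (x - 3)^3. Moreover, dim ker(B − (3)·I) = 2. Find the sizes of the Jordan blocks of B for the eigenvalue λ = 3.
Block sizes for λ = 3: [3, 2]

Step 1 — from the characteristic polynomial, algebraic multiplicity of λ = 3 is 5. From dim ker(B − (3)·I) = 2, there are exactly 2 Jordan blocks for λ = 3.
Step 2 — from the minimal polynomial, the factor (x − 3)^3 tells us the largest block for λ = 3 has size 3.
Step 3 — with total size 5, 2 blocks, and largest block 3, the block sizes (in nonincreasing order) are [3, 2].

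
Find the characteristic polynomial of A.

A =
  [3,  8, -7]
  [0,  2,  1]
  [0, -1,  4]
x^3 - 9*x^2 + 27*x - 27

Expanding det(x·I − A) (e.g. by cofactor expansion or by noting that A is similar to its Jordan form J, which has the same characteristic polynomial as A) gives
  χ_A(x) = x^3 - 9*x^2 + 27*x - 27
which factors as (x - 3)^3. The eigenvalues (with algebraic multiplicities) are λ = 3 with multiplicity 3.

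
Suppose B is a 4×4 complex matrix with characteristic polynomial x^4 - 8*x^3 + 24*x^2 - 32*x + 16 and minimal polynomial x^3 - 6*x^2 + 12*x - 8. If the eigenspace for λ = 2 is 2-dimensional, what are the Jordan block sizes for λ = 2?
Block sizes for λ = 2: [3, 1]

Step 1 — from the characteristic polynomial, algebraic multiplicity of λ = 2 is 4. From dim ker(B − (2)·I) = 2, there are exactly 2 Jordan blocks for λ = 2.
Step 2 — from the minimal polynomial, the factor (x − 2)^3 tells us the largest block for λ = 2 has size 3.
Step 3 — with total size 4, 2 blocks, and largest block 3, the block sizes (in nonincreasing order) are [3, 1].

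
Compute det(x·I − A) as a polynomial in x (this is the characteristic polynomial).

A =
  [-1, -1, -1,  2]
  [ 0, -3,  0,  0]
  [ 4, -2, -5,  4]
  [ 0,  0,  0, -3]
x^4 + 12*x^3 + 54*x^2 + 108*x + 81

Expanding det(x·I − A) (e.g. by cofactor expansion or by noting that A is similar to its Jordan form J, which has the same characteristic polynomial as A) gives
  χ_A(x) = x^4 + 12*x^3 + 54*x^2 + 108*x + 81
which factors as (x + 3)^4. The eigenvalues (with algebraic multiplicities) are λ = -3 with multiplicity 4.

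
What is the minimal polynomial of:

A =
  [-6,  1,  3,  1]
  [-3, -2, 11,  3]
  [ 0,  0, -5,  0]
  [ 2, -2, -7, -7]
x^3 + 15*x^2 + 75*x + 125

The characteristic polynomial is χ_A(x) = (x + 5)^4, so the eigenvalues are known. The minimal polynomial is
  m_A(x) = Π_λ (x − λ)^{k_λ}
where k_λ is the size of the *largest* Jordan block for λ (equivalently, the smallest k with (A − λI)^k v = 0 for every generalised eigenvector v of λ).

  λ = -5: largest Jordan block has size 3, contributing (x + 5)^3

So m_A(x) = (x + 5)^3 = x^3 + 15*x^2 + 75*x + 125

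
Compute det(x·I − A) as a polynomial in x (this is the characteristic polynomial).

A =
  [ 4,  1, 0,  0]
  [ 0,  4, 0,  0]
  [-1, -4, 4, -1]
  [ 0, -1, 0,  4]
x^4 - 16*x^3 + 96*x^2 - 256*x + 256

Expanding det(x·I − A) (e.g. by cofactor expansion or by noting that A is similar to its Jordan form J, which has the same characteristic polynomial as A) gives
  χ_A(x) = x^4 - 16*x^3 + 96*x^2 - 256*x + 256
which factors as (x - 4)^4. The eigenvalues (with algebraic multiplicities) are λ = 4 with multiplicity 4.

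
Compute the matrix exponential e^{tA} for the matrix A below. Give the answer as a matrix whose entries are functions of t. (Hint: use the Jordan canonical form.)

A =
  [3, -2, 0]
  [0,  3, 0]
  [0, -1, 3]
e^{tA} =
  [exp(3*t), -2*t*exp(3*t), 0]
  [0, exp(3*t), 0]
  [0, -t*exp(3*t), exp(3*t)]

Strategy: write A = P · J · P⁻¹ where J is a Jordan canonical form, so e^{tA} = P · e^{tJ} · P⁻¹, and e^{tJ} can be computed block-by-block.

A has Jordan form
J =
  [3, 1, 0]
  [0, 3, 0]
  [0, 0, 3]
(up to reordering of blocks).

Per-block formulas:
  For a 1×1 block at λ = 3: exp(t · [3]) = [e^(3t)].
  For a 2×2 Jordan block J_2(3): exp(t · J_2(3)) = e^(3t)·(I + t·N), where N is the 2×2 nilpotent shift.

After assembling e^{tJ} and conjugating by P, we get:

e^{tA} =
  [exp(3*t), -2*t*exp(3*t), 0]
  [0, exp(3*t), 0]
  [0, -t*exp(3*t), exp(3*t)]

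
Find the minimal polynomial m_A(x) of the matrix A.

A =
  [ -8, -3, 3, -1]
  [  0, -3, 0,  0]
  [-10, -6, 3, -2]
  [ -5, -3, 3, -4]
x^2 + 6*x + 9

The characteristic polynomial is χ_A(x) = (x + 3)^4, so the eigenvalues are known. The minimal polynomial is
  m_A(x) = Π_λ (x − λ)^{k_λ}
where k_λ is the size of the *largest* Jordan block for λ (equivalently, the smallest k with (A − λI)^k v = 0 for every generalised eigenvector v of λ).

  λ = -3: largest Jordan block has size 2, contributing (x + 3)^2

So m_A(x) = (x + 3)^2 = x^2 + 6*x + 9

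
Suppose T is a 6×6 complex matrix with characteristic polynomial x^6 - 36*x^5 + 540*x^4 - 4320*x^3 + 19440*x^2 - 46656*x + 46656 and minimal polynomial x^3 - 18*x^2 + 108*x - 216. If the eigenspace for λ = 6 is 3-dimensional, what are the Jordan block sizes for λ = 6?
Block sizes for λ = 6: [3, 2, 1]

Step 1 — from the characteristic polynomial, algebraic multiplicity of λ = 6 is 6. From dim ker(T − (6)·I) = 3, there are exactly 3 Jordan blocks for λ = 6.
Step 2 — from the minimal polynomial, the factor (x − 6)^3 tells us the largest block for λ = 6 has size 3.
Step 3 — with total size 6, 3 blocks, and largest block 3, the block sizes (in nonincreasing order) are [3, 2, 1].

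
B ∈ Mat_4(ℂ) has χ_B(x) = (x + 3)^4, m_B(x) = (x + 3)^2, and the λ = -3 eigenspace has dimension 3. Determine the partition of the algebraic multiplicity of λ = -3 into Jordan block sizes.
Block sizes for λ = -3: [2, 1, 1]

Step 1 — from the characteristic polynomial, algebraic multiplicity of λ = -3 is 4. From dim ker(B − (-3)·I) = 3, there are exactly 3 Jordan blocks for λ = -3.
Step 2 — from the minimal polynomial, the factor (x + 3)^2 tells us the largest block for λ = -3 has size 2.
Step 3 — with total size 4, 3 blocks, and largest block 2, the block sizes (in nonincreasing order) are [2, 1, 1].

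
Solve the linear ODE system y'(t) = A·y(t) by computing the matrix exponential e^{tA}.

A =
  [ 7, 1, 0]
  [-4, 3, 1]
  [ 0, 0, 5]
e^{tA} =
  [2*t*exp(5*t) + exp(5*t), t*exp(5*t), t^2*exp(5*t)/2]
  [-4*t*exp(5*t), -2*t*exp(5*t) + exp(5*t), -t^2*exp(5*t) + t*exp(5*t)]
  [0, 0, exp(5*t)]

Strategy: write A = P · J · P⁻¹ where J is a Jordan canonical form, so e^{tA} = P · e^{tJ} · P⁻¹, and e^{tJ} can be computed block-by-block.

A has Jordan form
J =
  [5, 1, 0]
  [0, 5, 1]
  [0, 0, 5]
(up to reordering of blocks).

Per-block formulas:
  For a 3×3 Jordan block J_3(5): exp(t · J_3(5)) = e^(5t)·(I + t·N + (t^2/2)·N^2), where N is the 3×3 nilpotent shift.

After assembling e^{tJ} and conjugating by P, we get:

e^{tA} =
  [2*t*exp(5*t) + exp(5*t), t*exp(5*t), t^2*exp(5*t)/2]
  [-4*t*exp(5*t), -2*t*exp(5*t) + exp(5*t), -t^2*exp(5*t) + t*exp(5*t)]
  [0, 0, exp(5*t)]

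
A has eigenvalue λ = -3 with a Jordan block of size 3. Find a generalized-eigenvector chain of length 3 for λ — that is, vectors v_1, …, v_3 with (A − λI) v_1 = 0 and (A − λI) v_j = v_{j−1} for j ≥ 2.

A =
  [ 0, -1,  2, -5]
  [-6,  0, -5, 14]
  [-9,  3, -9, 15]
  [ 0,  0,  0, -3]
A Jordan chain for λ = -3 of length 3:
v_1 = (-3, 9, 9, 0)ᵀ
v_2 = (3, -6, -9, 0)ᵀ
v_3 = (1, 0, 0, 0)ᵀ

Let N = A − (-3)·I. We want v_3 with N^3 v_3 = 0 but N^2 v_3 ≠ 0; then v_{j-1} := N · v_j for j = 3, …, 2.

Pick v_3 = (1, 0, 0, 0)ᵀ.
Then v_2 = N · v_3 = (3, -6, -9, 0)ᵀ.
Then v_1 = N · v_2 = (-3, 9, 9, 0)ᵀ.

Sanity check: (A − (-3)·I) v_1 = (0, 0, 0, 0)ᵀ = 0. ✓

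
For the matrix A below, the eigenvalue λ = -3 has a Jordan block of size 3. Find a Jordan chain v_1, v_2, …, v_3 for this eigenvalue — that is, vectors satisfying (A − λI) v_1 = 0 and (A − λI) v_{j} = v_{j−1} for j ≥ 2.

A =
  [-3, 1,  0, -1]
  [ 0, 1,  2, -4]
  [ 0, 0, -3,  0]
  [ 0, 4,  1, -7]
A Jordan chain for λ = -3 of length 3:
v_1 = (1, 4, 0, 4)ᵀ
v_2 = (0, 2, 0, 1)ᵀ
v_3 = (0, 0, 1, 0)ᵀ

Let N = A − (-3)·I. We want v_3 with N^3 v_3 = 0 but N^2 v_3 ≠ 0; then v_{j-1} := N · v_j for j = 3, …, 2.

Pick v_3 = (0, 0, 1, 0)ᵀ.
Then v_2 = N · v_3 = (0, 2, 0, 1)ᵀ.
Then v_1 = N · v_2 = (1, 4, 0, 4)ᵀ.

Sanity check: (A − (-3)·I) v_1 = (0, 0, 0, 0)ᵀ = 0. ✓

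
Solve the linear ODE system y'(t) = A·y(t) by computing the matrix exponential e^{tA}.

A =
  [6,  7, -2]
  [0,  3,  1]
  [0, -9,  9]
e^{tA} =
  [exp(6*t), -3*t^2*exp(6*t)/2 + 7*t*exp(6*t), t^2*exp(6*t)/2 - 2*t*exp(6*t)]
  [0, -3*t*exp(6*t) + exp(6*t), t*exp(6*t)]
  [0, -9*t*exp(6*t), 3*t*exp(6*t) + exp(6*t)]

Strategy: write A = P · J · P⁻¹ where J is a Jordan canonical form, so e^{tA} = P · e^{tJ} · P⁻¹, and e^{tJ} can be computed block-by-block.

A has Jordan form
J =
  [6, 1, 0]
  [0, 6, 1]
  [0, 0, 6]
(up to reordering of blocks).

Per-block formulas:
  For a 3×3 Jordan block J_3(6): exp(t · J_3(6)) = e^(6t)·(I + t·N + (t^2/2)·N^2), where N is the 3×3 nilpotent shift.

After assembling e^{tJ} and conjugating by P, we get:

e^{tA} =
  [exp(6*t), -3*t^2*exp(6*t)/2 + 7*t*exp(6*t), t^2*exp(6*t)/2 - 2*t*exp(6*t)]
  [0, -3*t*exp(6*t) + exp(6*t), t*exp(6*t)]
  [0, -9*t*exp(6*t), 3*t*exp(6*t) + exp(6*t)]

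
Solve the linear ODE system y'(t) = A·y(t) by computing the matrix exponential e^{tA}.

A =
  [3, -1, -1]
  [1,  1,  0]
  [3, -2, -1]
e^{tA} =
  [2*t*exp(t) + exp(t), -t*exp(t), -t*exp(t)]
  [t^2*exp(t) + t*exp(t), -t^2*exp(t)/2 + exp(t), -t^2*exp(t)/2]
  [-t^2*exp(t) + 3*t*exp(t), t^2*exp(t)/2 - 2*t*exp(t), t^2*exp(t)/2 - 2*t*exp(t) + exp(t)]

Strategy: write A = P · J · P⁻¹ where J is a Jordan canonical form, so e^{tA} = P · e^{tJ} · P⁻¹, and e^{tJ} can be computed block-by-block.

A has Jordan form
J =
  [1, 1, 0]
  [0, 1, 1]
  [0, 0, 1]
(up to reordering of blocks).

Per-block formulas:
  For a 3×3 Jordan block J_3(1): exp(t · J_3(1)) = e^(1t)·(I + t·N + (t^2/2)·N^2), where N is the 3×3 nilpotent shift.

After assembling e^{tJ} and conjugating by P, we get:

e^{tA} =
  [2*t*exp(t) + exp(t), -t*exp(t), -t*exp(t)]
  [t^2*exp(t) + t*exp(t), -t^2*exp(t)/2 + exp(t), -t^2*exp(t)/2]
  [-t^2*exp(t) + 3*t*exp(t), t^2*exp(t)/2 - 2*t*exp(t), t^2*exp(t)/2 - 2*t*exp(t) + exp(t)]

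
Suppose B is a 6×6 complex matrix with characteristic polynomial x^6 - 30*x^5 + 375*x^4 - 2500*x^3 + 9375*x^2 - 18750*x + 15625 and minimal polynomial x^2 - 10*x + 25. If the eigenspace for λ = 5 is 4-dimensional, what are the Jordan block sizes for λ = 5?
Block sizes for λ = 5: [2, 2, 1, 1]

Step 1 — from the characteristic polynomial, algebraic multiplicity of λ = 5 is 6. From dim ker(B − (5)·I) = 4, there are exactly 4 Jordan blocks for λ = 5.
Step 2 — from the minimal polynomial, the factor (x − 5)^2 tells us the largest block for λ = 5 has size 2.
Step 3 — with total size 6, 4 blocks, and largest block 2, the block sizes (in nonincreasing order) are [2, 2, 1, 1].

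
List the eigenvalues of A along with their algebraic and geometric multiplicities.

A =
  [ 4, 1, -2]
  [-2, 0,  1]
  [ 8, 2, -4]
λ = 0: alg = 3, geom = 1

Step 1 — factor the characteristic polynomial to read off the algebraic multiplicities:
  χ_A(x) = x^3

Step 2 — compute geometric multiplicities via the rank-nullity identity g(λ) = n − rank(A − λI):
  rank(A − (0)·I) = 2, so dim ker(A − (0)·I) = n − 2 = 1

Summary:
  λ = 0: algebraic multiplicity = 3, geometric multiplicity = 1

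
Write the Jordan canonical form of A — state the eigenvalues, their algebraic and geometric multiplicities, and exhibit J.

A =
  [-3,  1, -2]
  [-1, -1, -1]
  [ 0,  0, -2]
J_3(-2)

The characteristic polynomial is
  det(x·I − A) = x^3 + 6*x^2 + 12*x + 8 = (x + 2)^3

Eigenvalues and multiplicities (the geometric multiplicity of λ is n − rank(A − λI), which equals the number of Jordan blocks for λ):
  λ = -2: algebraic multiplicity = 3, geometric multiplicity = 1

Determining the block sizes for each eigenvalue:
  λ = -2: one block (gm = 1), so the single block has size am = 3 → block sizes [3]

Assembling the blocks gives a Jordan form
J =
  [-2,  1,  0]
  [ 0, -2,  1]
  [ 0,  0, -2]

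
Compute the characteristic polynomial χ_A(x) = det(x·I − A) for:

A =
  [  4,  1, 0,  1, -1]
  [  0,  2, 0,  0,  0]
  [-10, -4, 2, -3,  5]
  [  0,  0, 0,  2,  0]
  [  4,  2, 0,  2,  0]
x^5 - 10*x^4 + 40*x^3 - 80*x^2 + 80*x - 32

Expanding det(x·I − A) (e.g. by cofactor expansion or by noting that A is similar to its Jordan form J, which has the same characteristic polynomial as A) gives
  χ_A(x) = x^5 - 10*x^4 + 40*x^3 - 80*x^2 + 80*x - 32
which factors as (x - 2)^5. The eigenvalues (with algebraic multiplicities) are λ = 2 with multiplicity 5.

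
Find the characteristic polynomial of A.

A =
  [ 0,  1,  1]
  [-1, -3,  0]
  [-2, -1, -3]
x^3 + 6*x^2 + 12*x + 8

Expanding det(x·I − A) (e.g. by cofactor expansion or by noting that A is similar to its Jordan form J, which has the same characteristic polynomial as A) gives
  χ_A(x) = x^3 + 6*x^2 + 12*x + 8
which factors as (x + 2)^3. The eigenvalues (with algebraic multiplicities) are λ = -2 with multiplicity 3.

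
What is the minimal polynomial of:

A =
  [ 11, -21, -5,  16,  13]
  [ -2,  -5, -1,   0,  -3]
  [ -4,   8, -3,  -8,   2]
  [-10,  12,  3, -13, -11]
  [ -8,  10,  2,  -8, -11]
x^4 + 16*x^3 + 90*x^2 + 200*x + 125

The characteristic polynomial is χ_A(x) = (x + 1)*(x + 5)^4, so the eigenvalues are known. The minimal polynomial is
  m_A(x) = Π_λ (x − λ)^{k_λ}
where k_λ is the size of the *largest* Jordan block for λ (equivalently, the smallest k with (A − λI)^k v = 0 for every generalised eigenvector v of λ).

  λ = -5: largest Jordan block has size 3, contributing (x + 5)^3
  λ = -1: largest Jordan block has size 1, contributing (x + 1)

So m_A(x) = (x + 1)*(x + 5)^3 = x^4 + 16*x^3 + 90*x^2 + 200*x + 125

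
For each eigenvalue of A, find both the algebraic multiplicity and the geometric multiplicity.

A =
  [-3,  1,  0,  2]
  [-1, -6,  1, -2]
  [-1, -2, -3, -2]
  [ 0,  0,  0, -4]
λ = -4: alg = 4, geom = 2

Step 1 — factor the characteristic polynomial to read off the algebraic multiplicities:
  χ_A(x) = (x + 4)^4

Step 2 — compute geometric multiplicities via the rank-nullity identity g(λ) = n − rank(A − λI):
  rank(A − (-4)·I) = 2, so dim ker(A − (-4)·I) = n − 2 = 2

Summary:
  λ = -4: algebraic multiplicity = 4, geometric multiplicity = 2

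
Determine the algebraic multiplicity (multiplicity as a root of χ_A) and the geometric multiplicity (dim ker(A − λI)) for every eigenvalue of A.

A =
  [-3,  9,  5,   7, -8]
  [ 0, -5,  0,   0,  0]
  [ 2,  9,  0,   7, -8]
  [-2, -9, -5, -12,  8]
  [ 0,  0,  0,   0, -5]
λ = -5: alg = 5, geom = 4

Step 1 — factor the characteristic polynomial to read off the algebraic multiplicities:
  χ_A(x) = (x + 5)^5

Step 2 — compute geometric multiplicities via the rank-nullity identity g(λ) = n − rank(A − λI):
  rank(A − (-5)·I) = 1, so dim ker(A − (-5)·I) = n − 1 = 4

Summary:
  λ = -5: algebraic multiplicity = 5, geometric multiplicity = 4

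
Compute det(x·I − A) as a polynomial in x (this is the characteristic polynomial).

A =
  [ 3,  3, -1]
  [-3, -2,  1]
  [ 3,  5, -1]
x^3

Expanding det(x·I − A) (e.g. by cofactor expansion or by noting that A is similar to its Jordan form J, which has the same characteristic polynomial as A) gives
  χ_A(x) = x^3
which factors as x^3. The eigenvalues (with algebraic multiplicities) are λ = 0 with multiplicity 3.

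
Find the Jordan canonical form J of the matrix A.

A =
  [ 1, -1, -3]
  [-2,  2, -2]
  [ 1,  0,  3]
J_3(2)

The characteristic polynomial is
  det(x·I − A) = x^3 - 6*x^2 + 12*x - 8 = (x - 2)^3

Eigenvalues and multiplicities (the geometric multiplicity of λ is n − rank(A − λI), which equals the number of Jordan blocks for λ):
  λ = 2: algebraic multiplicity = 3, geometric multiplicity = 1

Determining the block sizes for each eigenvalue:
  λ = 2: one block (gm = 1), so the single block has size am = 3 → block sizes [3]

Assembling the blocks gives a Jordan form
J =
  [2, 1, 0]
  [0, 2, 1]
  [0, 0, 2]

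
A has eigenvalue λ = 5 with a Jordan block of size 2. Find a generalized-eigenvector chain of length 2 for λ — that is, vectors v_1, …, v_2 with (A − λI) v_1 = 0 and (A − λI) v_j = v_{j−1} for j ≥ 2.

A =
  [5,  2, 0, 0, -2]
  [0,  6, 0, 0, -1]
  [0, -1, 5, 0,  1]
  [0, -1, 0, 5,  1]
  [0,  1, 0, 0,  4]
A Jordan chain for λ = 5 of length 2:
v_1 = (2, 1, -1, -1, 1)ᵀ
v_2 = (0, 1, 0, 0, 0)ᵀ

Let N = A − (5)·I. We want v_2 with N^2 v_2 = 0 but N^1 v_2 ≠ 0; then v_{j-1} := N · v_j for j = 2, …, 2.

Pick v_2 = (0, 1, 0, 0, 0)ᵀ.
Then v_1 = N · v_2 = (2, 1, -1, -1, 1)ᵀ.

Sanity check: (A − (5)·I) v_1 = (0, 0, 0, 0, 0)ᵀ = 0. ✓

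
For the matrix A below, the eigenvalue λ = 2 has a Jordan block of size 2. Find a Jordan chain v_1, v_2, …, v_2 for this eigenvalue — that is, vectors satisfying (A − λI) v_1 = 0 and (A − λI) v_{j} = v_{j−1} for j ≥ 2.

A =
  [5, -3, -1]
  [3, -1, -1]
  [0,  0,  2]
A Jordan chain for λ = 2 of length 2:
v_1 = (3, 3, 0)ᵀ
v_2 = (1, 0, 0)ᵀ

Let N = A − (2)·I. We want v_2 with N^2 v_2 = 0 but N^1 v_2 ≠ 0; then v_{j-1} := N · v_j for j = 2, …, 2.

Pick v_2 = (1, 0, 0)ᵀ.
Then v_1 = N · v_2 = (3, 3, 0)ᵀ.

Sanity check: (A − (2)·I) v_1 = (0, 0, 0)ᵀ = 0. ✓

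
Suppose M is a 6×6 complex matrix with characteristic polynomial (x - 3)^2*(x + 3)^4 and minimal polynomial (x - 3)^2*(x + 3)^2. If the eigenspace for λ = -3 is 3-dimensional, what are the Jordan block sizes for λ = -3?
Block sizes for λ = -3: [2, 1, 1]

Step 1 — from the characteristic polynomial, algebraic multiplicity of λ = -3 is 4. From dim ker(M − (-3)·I) = 3, there are exactly 3 Jordan blocks for λ = -3.
Step 2 — from the minimal polynomial, the factor (x + 3)^2 tells us the largest block for λ = -3 has size 2.
Step 3 — with total size 4, 3 blocks, and largest block 2, the block sizes (in nonincreasing order) are [2, 1, 1].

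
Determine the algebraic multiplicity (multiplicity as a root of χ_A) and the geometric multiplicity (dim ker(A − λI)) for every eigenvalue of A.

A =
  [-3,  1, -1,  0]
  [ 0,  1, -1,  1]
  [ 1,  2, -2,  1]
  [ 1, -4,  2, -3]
λ = -2: alg = 3, geom = 2; λ = -1: alg = 1, geom = 1

Step 1 — factor the characteristic polynomial to read off the algebraic multiplicities:
  χ_A(x) = (x + 1)*(x + 2)^3

Step 2 — compute geometric multiplicities via the rank-nullity identity g(λ) = n − rank(A − λI):
  rank(A − (-2)·I) = 2, so dim ker(A − (-2)·I) = n − 2 = 2
  rank(A − (-1)·I) = 3, so dim ker(A − (-1)·I) = n − 3 = 1

Summary:
  λ = -2: algebraic multiplicity = 3, geometric multiplicity = 2
  λ = -1: algebraic multiplicity = 1, geometric multiplicity = 1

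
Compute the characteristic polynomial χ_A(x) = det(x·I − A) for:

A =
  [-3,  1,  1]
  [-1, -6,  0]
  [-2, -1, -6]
x^3 + 15*x^2 + 75*x + 125

Expanding det(x·I − A) (e.g. by cofactor expansion or by noting that A is similar to its Jordan form J, which has the same characteristic polynomial as A) gives
  χ_A(x) = x^3 + 15*x^2 + 75*x + 125
which factors as (x + 5)^3. The eigenvalues (with algebraic multiplicities) are λ = -5 with multiplicity 3.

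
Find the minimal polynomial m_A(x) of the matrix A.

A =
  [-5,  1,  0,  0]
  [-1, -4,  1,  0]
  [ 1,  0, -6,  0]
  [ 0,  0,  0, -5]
x^3 + 15*x^2 + 75*x + 125

The characteristic polynomial is χ_A(x) = (x + 5)^4, so the eigenvalues are known. The minimal polynomial is
  m_A(x) = Π_λ (x − λ)^{k_λ}
where k_λ is the size of the *largest* Jordan block for λ (equivalently, the smallest k with (A − λI)^k v = 0 for every generalised eigenvector v of λ).

  λ = -5: largest Jordan block has size 3, contributing (x + 5)^3

So m_A(x) = (x + 5)^3 = x^3 + 15*x^2 + 75*x + 125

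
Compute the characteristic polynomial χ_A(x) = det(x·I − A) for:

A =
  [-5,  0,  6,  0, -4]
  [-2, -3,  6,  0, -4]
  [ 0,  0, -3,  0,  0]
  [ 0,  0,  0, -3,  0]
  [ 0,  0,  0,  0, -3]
x^5 + 17*x^4 + 114*x^3 + 378*x^2 + 621*x + 405

Expanding det(x·I − A) (e.g. by cofactor expansion or by noting that A is similar to its Jordan form J, which has the same characteristic polynomial as A) gives
  χ_A(x) = x^5 + 17*x^4 + 114*x^3 + 378*x^2 + 621*x + 405
which factors as (x + 3)^4*(x + 5). The eigenvalues (with algebraic multiplicities) are λ = -5 with multiplicity 1, λ = -3 with multiplicity 4.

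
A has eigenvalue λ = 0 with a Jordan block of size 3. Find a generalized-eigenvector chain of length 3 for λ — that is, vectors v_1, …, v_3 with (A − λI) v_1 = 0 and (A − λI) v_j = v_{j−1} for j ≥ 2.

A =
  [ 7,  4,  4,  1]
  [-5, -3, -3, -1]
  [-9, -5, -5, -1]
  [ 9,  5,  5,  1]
A Jordan chain for λ = 0 of length 3:
v_1 = (2, -2, -2, 2)ᵀ
v_2 = (7, -5, -9, 9)ᵀ
v_3 = (1, 0, 0, 0)ᵀ

Let N = A − (0)·I. We want v_3 with N^3 v_3 = 0 but N^2 v_3 ≠ 0; then v_{j-1} := N · v_j for j = 3, …, 2.

Pick v_3 = (1, 0, 0, 0)ᵀ.
Then v_2 = N · v_3 = (7, -5, -9, 9)ᵀ.
Then v_1 = N · v_2 = (2, -2, -2, 2)ᵀ.

Sanity check: (A − (0)·I) v_1 = (0, 0, 0, 0)ᵀ = 0. ✓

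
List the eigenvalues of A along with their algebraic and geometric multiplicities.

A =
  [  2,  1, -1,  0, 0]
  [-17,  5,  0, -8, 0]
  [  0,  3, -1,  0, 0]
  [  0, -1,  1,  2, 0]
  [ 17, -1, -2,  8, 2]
λ = 2: alg = 5, geom = 3

Step 1 — factor the characteristic polynomial to read off the algebraic multiplicities:
  χ_A(x) = (x - 2)^5

Step 2 — compute geometric multiplicities via the rank-nullity identity g(λ) = n − rank(A − λI):
  rank(A − (2)·I) = 2, so dim ker(A − (2)·I) = n − 2 = 3

Summary:
  λ = 2: algebraic multiplicity = 5, geometric multiplicity = 3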